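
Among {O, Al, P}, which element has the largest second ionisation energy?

IE_2 is the cost of taking one more electron from the +1 cation: O⁺ still has 5 valence electrons; Al⁺ still has 2 valence electrons; P⁺ still has 4 valence electrons.
All are still removing valence electrons, so compare the +1 ions as you would atoms: IE_2 generally rises across a period (higher Z_eff) and falls down a group (larger shell), subject to the usual subshell exceptions.
Valence configurations: O⁺ [He]2s²2p³, Al⁺ [Ne]3s², P⁺ [Ne]3s²3p².
Tabulated IE_2 (kJ/mol): O 3388, Al 1817, P 1907.
Putting it together, IE_2: Al < P < O.

O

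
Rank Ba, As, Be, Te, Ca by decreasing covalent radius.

Ba, Ca, Te, As, Be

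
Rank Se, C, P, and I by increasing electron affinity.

P < C < Se < I

Atoms with high Z_eff and room in the valence shell (especially the halogens) have the most exothermic electron affinities.
These sit on a diagonal, where the across-period and down-group effects partly cancel.
C > P: period and group pull opposite ways; the down-group shift dominates (122 vs 72 kJ/mol).
Se > C: the two effects oppose for this pair; the across-period effect wins (195 vs 122 kJ/mol).
I > Se: the two effects oppose for this pair; the across-period effect wins (295 vs 195 kJ/mol).
Approximate values (kJ/mol): C 122, P 72, Se 195, I 295.
So from lowest to highest: P < C < Se < I.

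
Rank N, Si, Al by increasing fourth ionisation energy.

Si, N, Al

IE_4 is the cost of taking one more electron from the +3 cation: N³⁺ still has 2 valence electrons; Si³⁺ still has 1 valence electron; Al³⁺ is the bare [Ne] core.
Breaking into a closed-shell core is much more expensive than removing a leftover valence electron — Al has the largest IE_4 here.
Valence configurations: N³⁺ [He]2s², Si³⁺ [Ne]3s¹.
Approximate IE_4 values (kJ/mol): N 7475, Si 4356, Al 11577.
So the fourth ionization energies run Si < N < Al.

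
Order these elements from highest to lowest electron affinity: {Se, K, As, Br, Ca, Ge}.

Br > Se > Ge > As > K > Ca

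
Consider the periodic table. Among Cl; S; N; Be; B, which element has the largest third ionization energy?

The third ionization energy removes an electron from the +2 ion. For each element: Cl²⁺ still has 5 valence electrons; S²⁺ still has 4 valence electrons; N²⁺ still has 3 valence electrons; Be²⁺ is the bare [He] core; B²⁺ still has 1 valence electron.
Pulling an electron out of a noble-gas core costs far more than removing a remaining valence electron, so Be sits at the high end of IE_3.
Valence configurations: Cl²⁺ [Ne]3s²3p³, S²⁺ [Ne]3s²3p², N²⁺ [He]2s²2p¹, B²⁺ [He]2s¹.
Approximate IE_3 values (kJ/mol): Cl 3822, S 3357, N 4578, Be 14849, B 3660.
Overall IE_3 order: S < B < Cl < N < Be.

Be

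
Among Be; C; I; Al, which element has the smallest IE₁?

Be is in period 2, group 2; C is in period 2, group 14; Al is in period 3, group 13; I is in period 5, group 17.
Removing the outermost electron gets harder across a period and easier down a group.
Neither a single period nor a single group — weigh both effects.
Be > Al: the two effects oppose for this pair; the down-group effect wins (900 vs 578 kJ/mol).
I > Be: the two effects oppose for this pair; the across-period effect wins (1008 vs 900 kJ/mol).
C > I: the two effects oppose for this pair; the down-group effect wins (1086 vs 1008 kJ/mol).
Tabulated first ionization energy (kJ/mol): Be 900, C 1086, Al 578, I 1008.
The smallest IE₁ among these belongs to Al.

Al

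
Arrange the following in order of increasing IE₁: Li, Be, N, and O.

Li, Be, O, N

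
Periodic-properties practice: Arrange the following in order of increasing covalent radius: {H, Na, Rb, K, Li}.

H is in period 1, group 1; Li is in period 2, group 1; Na is in period 3, group 1; K is in period 4, group 1; Rb is in period 5, group 1.
Atomic radius shrinks across a period as nuclear charge pulls the same shell inward, and grows down a group as new shells are added.
All are in group 1, so atomic radius increases down the group.
So from smallest to largest: H < Li < Na < K < Rb.

H, Li, Na, K, Rb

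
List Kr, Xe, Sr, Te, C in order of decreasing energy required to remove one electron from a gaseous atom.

C is in period 2, group 14; Kr is in period 4, group 18; Sr is in period 5, group 2; Te is in period 5, group 16; Xe is in period 5, group 18.
IE₁ increases left→right with effective nuclear charge and decreases top→bottom as the valence shell moves farther out.
These span different periods and groups, so the two trends combine.
Te > Sr: Te lies to the right of Sr in period 5, so the across-period effect alone puts Te higher.
C > Te: the two effects oppose for this pair; the down-group effect wins (1086 vs 869 kJ/mol).
Xe > C: the two effects oppose for this pair; the across-period effect wins (1170 vs 1086 kJ/mol).
Kr > Xe: they share group 18; the group trend gives Kr the larger value.
Tabulated first ionization energy (kJ/mol): C 1086, Kr 1351, Sr 550, Te 869, Xe 1170.
So from highest to lowest: Kr > Xe > C > Te > Sr.

Kr > Xe > C > Te > Sr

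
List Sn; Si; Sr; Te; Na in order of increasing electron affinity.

Sr < Na < Sn < Si < Te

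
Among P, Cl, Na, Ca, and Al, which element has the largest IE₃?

IE_3 is the cost of taking one more electron from the +2 cation: P²⁺ still has 3 valence electrons; Cl²⁺ still has 5 valence electrons; Na²⁺ is already 1 electron into the core; Ca²⁺ is the bare [Ar] core; Al²⁺ still has 1 valence electron.
Pulling an electron out of a noble-gas core costs far more than removing a remaining valence electron, so Ca and Na sit at the high end of IE_3.
Valence configurations: P²⁺ [Ne]3s²3p¹, Cl²⁺ [Ne]3s²3p³, Al²⁺ [Ne]3s¹.
Tabulated IE_3 (kJ/mol): P 2914, Cl 3822, Na 6910, Ca 4912, Al 2745.
Overall IE_3 order: Al < P < Cl < Ca < Na.

Na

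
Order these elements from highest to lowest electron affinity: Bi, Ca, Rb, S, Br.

Br, S, Bi, Rb, Ca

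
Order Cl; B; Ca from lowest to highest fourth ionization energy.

IE_4 is the cost of taking one more electron from the +3 cation: Cl³⁺ still has 4 valence electrons; B³⁺ is the bare [He] core; Ca³⁺ is already 1 electron into the core.
Breaking into a closed-shell core is much more expensive than removing a leftover valence electron — Ca and B have the largest IE_4 here.
The numbers (kJ/mol): Cl 5159, B 25026, Ca 6491.
Overall IE_4 order: Cl < Ca < B.

Cl < Ca < B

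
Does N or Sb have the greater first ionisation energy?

N

First ionization energy rises across a period (greater Z_eff holds electrons more tightly) and falls down a group (valence electrons are farther from the nucleus).
All are in group 15, so first ionization energy increases up the group.
So N has the greater first ionisation energy (N > Sb).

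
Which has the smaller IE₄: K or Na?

K

The fourth ionization energy removes an electron from the +3 ion. For each element: K³⁺ is already 2 electrons into the core; Na³⁺ is already 2 electrons into the core.
All of these are removing an electron from a noble-gas core or deeper; the smaller core (lower principal quantum number) is held far more tightly, and within a period the higher nuclear charge binds the same core more tightly.
The numbers (kJ/mol): K 5877, Na 9543.
Overall IE_4 order: K < Na.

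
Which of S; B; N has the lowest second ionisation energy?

Consider each +1 ion: S⁺ still has 5 valence electrons; B⁺ still has 2 valence electrons; N⁺ still has 4 valence electrons.
All are still removing valence electrons, so compare the +1 ions as you would atoms: IE_2 generally rises across a period (higher Z_eff) and falls down a group (larger shell), subject to the usual subshell exceptions.
Valence configurations: S⁺ [Ne]3s²3p³, B⁺ [He]2s², N⁺ [He]2s²2p².
The numbers (kJ/mol): S 2252, B 2427, N 2856.
Hence IE_2: S < B < N.

S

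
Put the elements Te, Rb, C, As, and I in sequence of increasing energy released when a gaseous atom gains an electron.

Rb < As < C < Te < I

C is in period 2, group 14; As is in period 4, group 15; Rb is in period 5, group 1; Te is in period 5, group 16; I is in period 5, group 17.
Electron affinity generally becomes more exothermic across a period toward the halogens and less exothermic down a group.
Neither a single period nor a single group — weigh both effects.
As > Rb: relative to Rb, both the across-period and down-group shifts push As's electron affinity up.
C > As: period and group pull opposite ways; the down-group shift dominates (122 vs 78 kJ/mol).
Te > C: the two effects oppose for this pair; the across-period effect wins (190 vs 122 kJ/mol).
I > Te: I lies to the right of Te in period 5, so the across-period effect alone puts I higher.
For reference (kJ/mol): C 122, As 78, Rb 47, Te 190, I 295.
So from lowest to highest: Rb < As < C < Te < I.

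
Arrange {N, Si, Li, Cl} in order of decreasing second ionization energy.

Consider each +1 ion: N⁺ still has 4 valence electrons; Si⁺ still has 3 valence electrons; Li⁺ is the bare [He] core; Cl⁺ still has 6 valence electrons.
Pulling an electron out of a noble-gas core costs far more than removing a remaining valence electron, so Li sits at the high end of IE_2.
Valence configurations: N⁺ [He]2s²2p², Si⁺ [Ne]3s²3p¹, Cl⁺ [Ne]3s²3p⁴.
Tabulated IE_2 (kJ/mol): N 2856, Si 1577, Li 7298, Cl 2298.
Putting it together, IE_2: Si < Cl < N < Li.

Li > N > Cl > Si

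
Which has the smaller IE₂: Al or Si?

Si

After 1 electron has been removed, what remains? Al⁺ still has 2 valence electrons; Si⁺ still has 3 valence electrons.
All are still removing valence electrons, so compare the +1 ions as you would atoms: IE_2 generally rises across a period (higher Z_eff) and falls down a group (larger shell), subject to the usual subshell exceptions.
Valence configurations: Al⁺ [Ne]3s², Si⁺ [Ne]3s²3p¹.
Si⁺ loses a lone 3p electron whereas Al⁺ must break into a filled 3s² pair, so IE_2(Al) > IE_2(Si) even though Si has the higher nuclear charge.
Approximate IE_2 values (kJ/mol): Al 1817, Si 1577.
Overall IE_2 order: Si < Al.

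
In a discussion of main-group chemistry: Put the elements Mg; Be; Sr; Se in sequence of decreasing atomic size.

Sr, Mg, Se, Be

Be is in period 2, group 2; Mg is in period 3, group 2; Se is in period 4, group 16; Sr is in period 5, group 2.
Radius decreases left→right (rising Z_eff, same n) and increases top→bottom (higher n).
Neither a single period nor a single group — weigh both effects.
Se > Be: period and group pull opposite ways; the down-group shift dominates (116 vs 102 pm).
Mg > Se: the two effects oppose for this pair; the across-period effect wins (139 vs 116 pm).
Sr > Mg: they share group 2; the group trend gives Sr the larger value.
Approximate values (pm): Be 102, Mg 139, Se 116, Sr 185.
So from largest to smallest: Sr > Mg > Se > Be.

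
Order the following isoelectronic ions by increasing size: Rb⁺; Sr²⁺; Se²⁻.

Sr²⁺ < Rb⁺ < Se²⁻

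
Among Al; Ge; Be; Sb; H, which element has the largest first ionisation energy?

H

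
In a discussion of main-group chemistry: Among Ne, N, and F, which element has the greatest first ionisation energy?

Ne

N is in period 2, group 15; F is in period 2, group 17; Ne is in period 2, group 18.
IE₁ increases left→right with effective nuclear charge and decreases top→bottom as the valence shell moves farther out.
All lie in period 2, so first ionization energy increases left to right.
The greatest first ionisation energy among these belongs to Ne.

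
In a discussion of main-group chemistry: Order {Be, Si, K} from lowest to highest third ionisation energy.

Si < K < Be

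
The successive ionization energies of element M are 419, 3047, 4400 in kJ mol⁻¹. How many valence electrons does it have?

Look for the largest jump between consecutive ionization energies: IE2/IE1 ≈ 7.3, far larger than any earlier ratio.
That jump marks the point where a core electron is being removed. So the atom has 1 valence electron.

1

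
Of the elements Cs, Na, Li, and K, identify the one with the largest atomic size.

Cs

Li is in period 2, group 1; Na is in period 3, group 1; K is in period 4, group 1; Cs is in period 6, group 1.
Across a period the added protons contract the valence shell; down a group each new principal shell makes the atom larger.
All are in group 1, so atomic radius increases down the group.
The largest atomic size among these belongs to Cs.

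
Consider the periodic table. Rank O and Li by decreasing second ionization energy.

The second ionization energy removes an electron from the +1 ion. For each element: O⁺ still has 5 valence electrons; Li⁺ is the bare [He] core.
Breaking into a closed-shell core is much more expensive than removing a leftover valence electron — Li has the largest IE_2 here.
The numbers (kJ/mol): O 3388, Li 7298.
Overall IE_2 order: O < Li.

Li > O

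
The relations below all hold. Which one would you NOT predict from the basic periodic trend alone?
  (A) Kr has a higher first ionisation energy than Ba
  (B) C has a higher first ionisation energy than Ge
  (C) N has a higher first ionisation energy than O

(C)

The general trend: first ionisation energy increases across a period and decreases down a group.
(A) Kr (period 4, group 18) vs Ba (period 6, group 2): the stated order agrees with the simple trend.
(B) C (period 2, group 14) vs Ge (period 4, group 14): the stated order agrees with the simple trend.
(C) N (period 2, group 15) vs O (period 2, group 16): the stated order contradicts the simple trend.
The exception is (C): pairing an electron in O's 2p⁴ costs repulsion energy, so O ionizes more easily than half-filled N (2p³).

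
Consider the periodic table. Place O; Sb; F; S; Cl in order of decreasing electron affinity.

O is in period 2, group 16; F is in period 2, group 17; S is in period 3, group 16; Cl is in period 3, group 17; Sb is in period 5, group 15.
Adding an electron releases more energy for atoms nearer the top right (short of the noble gases).
Neither a single period nor a single group — weigh both effects.
O > Sb: both effects reinforce here, so O is clearly the higher of the two.
S > O: this pair runs against the simple trend — see the exception note.
F > S: both effects reinforce here, so F is clearly the higher of the two.
Cl > F: this pair runs against the simple trend — see the exception note.
Note the exception: S has a higher electron affinity than O, contrary to the simple trend — the compact 2p subshell of O repels the added electron more than S's larger 3p does.
Note the exception: Cl has a higher electron affinity than F, contrary to the simple trend — F's small 2p subshell makes the incoming electron feel strong e⁻–e⁻ repulsion, so Cl actually releases more energy on gaining an electron.
Tabulated electron affinity (kJ/mol): O 141, F 328, S 200, Cl 349, Sb 103.
So from highest to lowest: Cl > F > S > O > Sb.

Cl, F, S, O, Sb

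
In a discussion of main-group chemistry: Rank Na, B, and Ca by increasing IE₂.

Ca < B < Na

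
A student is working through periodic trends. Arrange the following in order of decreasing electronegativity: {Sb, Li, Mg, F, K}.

F > Sb > Mg > Li > K

Li is in period 2, group 1; F is in period 2, group 17; Mg is in period 3, group 2; K is in period 4, group 1; Sb is in period 5, group 15.
Atoms toward the upper right of the periodic table pull bonding electrons most strongly.
Neither a single period nor a single group — weigh both effects.
Li > K: Li sits above K in group 1, so the down-group effect alone puts Li higher.
Mg > Li: period and group pull opposite ways; the across-period shift dominates (1.31 vs 0.98).
Sb > Mg: period and group pull opposite ways; the across-period shift dominates (2.05 vs 1.31).
F > Sb: relative to Sb, both the across-period and down-group shifts push F's electronegativity up.
Tabulated electronegativity (Pauling): Li 0.98, F 3.98, Mg 1.31, K 0.82, Sb 2.05.
So from highest to lowest: F > Sb > Mg > Li > K.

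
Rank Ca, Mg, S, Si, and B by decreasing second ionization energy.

Consider each +1 ion: Ca⁺ still has 1 valence electron; Mg⁺ still has 1 valence electron; S⁺ still has 5 valence electrons; Si⁺ still has 3 valence electrons; B⁺ still has 2 valence electrons.
All are still removing valence electrons, so compare the +1 ions as you would atoms: IE_2 generally rises across a period (higher Z_eff) and falls down a group (larger shell), subject to the usual subshell exceptions.
Valence configurations: Ca⁺ [Ar]4s¹, Mg⁺ [Ne]3s¹, S⁺ [Ne]3s²3p³, Si⁺ [Ne]3s²3p¹, B⁺ [He]2s².
The numbers (kJ/mol): Ca 1145, Mg 1451, S 2252, Si 1577, B 2427.
Putting it together, IE_2: Ca < Mg < Si < S < B.

B, S, Si, Mg, Ca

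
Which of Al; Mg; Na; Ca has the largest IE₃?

Mg

After 2 electrons have been removed, what remains? Al²⁺ still has 1 valence electron; Mg²⁺ is the bare [Ne] core; Na²⁺ is already 1 electron into the core; Ca²⁺ is the bare [Ar] core.
Core electrons are held far more tightly than valence electrons, so Ca, Na and Mg top the IE_3 order.
Tabulated IE_3 (kJ/mol): Al 2745, Mg 7733, Na 6910, Ca 4912.
Hence IE_3: Al < Ca < Na < Mg.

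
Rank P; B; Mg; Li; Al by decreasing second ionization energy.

Li > B > P > Al > Mg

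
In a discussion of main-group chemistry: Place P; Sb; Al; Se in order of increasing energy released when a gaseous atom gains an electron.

Al < P < Sb < Se

Al is in period 3, group 13; P is in period 3, group 15; Se is in period 4, group 16; Sb is in period 5, group 15.
Atoms with high Z_eff and room in the valence shell (especially the halogens) have the most exothermic electron affinities.
Here both period and group differ, so the two effects have to be weighed against each other.
P > Al: P lies to the right of Al in period 3, so the across-period effect alone puts P higher.
Sb > P: this pair runs against the simple trend — see the exception note.
Se > Sb: relative to Sb, both the across-period and down-group shifts push Se's electron affinity up.
Note the exception: Sb has a higher electron affinity than P, contrary to the simple trend — both are half-filled np³, but the pairing/repulsion penalty for the added electron shrinks as the p orbitals become larger and more diffuse down the group, and for Sb that outweighs the weaker nuclear attraction.
Approximate values (kJ/mol): Al 42, P 72, Se 195, Sb 103.
So from lowest to highest: Al < P < Sb < Se.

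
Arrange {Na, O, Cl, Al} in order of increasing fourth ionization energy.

Cl, O, Na, Al

IE_4 is the cost of taking one more electron from the +3 cation: Na³⁺ is already 2 electrons into the core; O³⁺ still has 3 valence electrons; Cl³⁺ still has 4 valence electrons; Al³⁺ is the bare [Ne] core.
Core electrons are held far more tightly than valence electrons, so Na and Al top the IE_4 order.
Valence configurations: O³⁺ [He]2s²2p¹, Cl³⁺ [Ne]3s²3p².
Tabulated IE_4 (kJ/mol): Na 9543, O 7469, Cl 5159, Al 11577.
Hence IE_4: Cl < O < Na < Al.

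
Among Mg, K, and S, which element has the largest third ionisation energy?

IE_3 is the cost of taking one more electron from the +2 cation: Mg²⁺ is the bare [Ne] core; K²⁺ is already 1 electron into the core; S²⁺ still has 4 valence electrons.
Breaking into a closed-shell core is much more expensive than removing a leftover valence electron — K and Mg have the largest IE_3 here.
Approximate IE_3 values (kJ/mol): Mg 7733, K 4420, S 3357.
Hence IE_3: S < K < Mg.

Mg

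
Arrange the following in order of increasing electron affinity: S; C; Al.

C is in period 2, group 14; Al is in period 3, group 13; S is in period 3, group 16.
EA tends to increase across a period and decrease down a group, though the pattern is less regular than for IE or radius.
Here both period and group differ, so the two effects have to be weighed against each other.
C > Al: both effects reinforce here, so C is clearly the higher of the two.
S > C: period and group pull opposite ways; the across-period shift dominates (200 vs 122 kJ/mol).
For reference (kJ/mol): C 122, Al 42, S 200.
So from lowest to highest: Al < C < S.

Al, C, S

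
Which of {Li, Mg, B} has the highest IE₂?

Li

The second ionization energy removes an electron from the +1 ion. For each element: Li⁺ is the bare [He] core; Mg⁺ still has 1 valence electron; B⁺ still has 2 valence electrons.
Pulling an electron out of a noble-gas core costs far more than removing a remaining valence electron, so Li sits at the high end of IE_2.
Valence configurations: Mg⁺ [Ne]3s¹, B⁺ [He]2s².
The numbers (kJ/mol): Li 7298, Mg 1451, B 2427.
So the second ionization energies run Mg < B < Li.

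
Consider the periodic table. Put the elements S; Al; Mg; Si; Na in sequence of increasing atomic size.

S < Si < Al < Mg < Na

Atomic radius shrinks across a period as nuclear charge pulls the same shell inward, and grows down a group as new shells are added.
All lie in period 3, so atomic radius increases right to left.
So from smallest to largest: S < Si < Al < Mg < Na.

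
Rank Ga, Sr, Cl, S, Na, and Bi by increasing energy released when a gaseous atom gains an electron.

Sr < Ga < Na < Bi < S < Cl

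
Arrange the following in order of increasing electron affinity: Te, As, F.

F is in period 2, group 17; As is in period 4, group 15; Te is in period 5, group 16.
Electron affinity generally becomes more exothermic across a period toward the halogens and less exothermic down a group.
Neither a single period nor a single group — weigh both effects.
Te > As: the two effects oppose for this pair; the across-period effect wins (190 vs 78 kJ/mol).
F > Te: both effects reinforce here, so F is clearly the higher of the two.
Tabulated electron affinity (kJ/mol): F 328, As 78, Te 190.
So from lowest to highest: As < Te < F.

As < Te < F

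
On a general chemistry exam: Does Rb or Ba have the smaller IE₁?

Rb

Rb is in period 5, group 1; Ba is in period 6, group 2.
IE₁ increases left→right with effective nuclear charge and decreases top→bottom as the valence shell moves farther out.
These sit on a diagonal, where the across-period and down-group effects partly cancel.
Ba > Rb: period and group pull opposite ways; the across-period shift dominates (503 vs 403 kJ/mol).
Approximate values (kJ/mol): Rb 403, Ba 503.
So Rb has the smaller IE₁ (Rb < Ba).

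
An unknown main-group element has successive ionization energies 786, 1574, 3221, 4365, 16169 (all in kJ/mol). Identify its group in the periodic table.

Group 14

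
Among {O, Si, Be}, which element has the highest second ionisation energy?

The second ionization energy removes an electron from the +1 ion. For each element: O⁺ still has 5 valence electrons; Si⁺ still has 3 valence electrons; Be⁺ still has 1 valence electron.
All are still removing valence electrons, so compare the +1 ions as you would atoms: IE_2 generally rises across a period (higher Z_eff) and falls down a group (larger shell), subject to the usual subshell exceptions.
Valence configurations: O⁺ [He]2s²2p³, Si⁺ [Ne]3s²3p¹, Be⁺ [He]2s¹.
The numbers (kJ/mol): O 3388, Si 1577, Be 1757.
So the second ionization energies run Si < Be < O.

O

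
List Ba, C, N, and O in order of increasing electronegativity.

Ba < C < N < O

C is in period 2, group 14; N is in period 2, group 15; O is in period 2, group 16; Ba is in period 6, group 2.
Electronegativity increases across a period and decreases down a group, tracking effective nuclear charge and atomic size.
Here both period and group differ, so the two effects have to be weighed against each other.
C > Ba: both effects reinforce here, so C is clearly the higher of the two.
N > C: both are in period 2; the period trend gives N the larger value.
O > N: O lies to the right of N in period 2, so the across-period effect alone puts O higher.
Tabulated electronegativity (Pauling): C 2.55, N 3.04, O 3.44, Ba 0.89.
So from lowest to highest: Ba < C < N < O.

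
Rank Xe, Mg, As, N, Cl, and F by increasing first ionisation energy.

N is in period 2, group 15; F is in period 2, group 17; Mg is in period 3, group 2; Cl is in period 3, group 17; As is in period 4, group 15; Xe is in period 5, group 18.
Across a period the outer electron is held more tightly (higher IE₁); down a group it sits in a higher shell, more shielded, and comes off more easily.
Here both period and group differ, so the two effects have to be weighed against each other.
As > Mg: the two effects oppose for this pair; the across-period effect wins (947 vs 738 kJ/mol).
Xe > As: period and group pull opposite ways; the across-period shift dominates (1170 vs 947 kJ/mol).
Cl > Xe: the two effects oppose for this pair; the down-group effect wins (1251 vs 1170 kJ/mol).
N > Cl: period and group pull opposite ways; the down-group shift dominates (1402 vs 1251 kJ/mol).
F > N: both are in period 2; the period trend gives F the larger value.
Approximate values (kJ/mol): N 1402, F 1681, Mg 738, Cl 1251, As 947, Xe 1170.
So from lowest to highest: Mg < As < Xe < Cl < N < F.

Mg < As < Xe < Cl < N < F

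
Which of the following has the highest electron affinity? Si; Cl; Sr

Cl

Si is in period 3, group 14; Cl is in period 3, group 17; Sr is in period 5, group 2.
Adding an electron releases more energy for atoms nearer the top right (short of the noble gases).
These span different periods and groups, so the two trends combine.
Si > Sr: relative to Sr, both the across-period and down-group shifts push Si's electron affinity up.
Cl > Si: both are in period 3; the period trend gives Cl the larger value.
Tabulated electron affinity (kJ/mol): Si 134, Cl 349, Sr 5.
The highest electron affinity among these belongs to Cl.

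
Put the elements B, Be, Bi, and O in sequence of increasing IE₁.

Bi < B < Be < O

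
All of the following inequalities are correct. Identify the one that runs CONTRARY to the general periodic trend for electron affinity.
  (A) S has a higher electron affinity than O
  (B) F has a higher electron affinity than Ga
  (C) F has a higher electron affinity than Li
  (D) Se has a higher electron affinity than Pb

(A)

The general trend: electron affinity increases across a period and decreases down a group.
(A) S (period 3, group 16) vs O (period 2, group 16): the stated order contradicts the simple trend.
(B) F (period 2, group 17) vs Ga (period 4, group 13): the stated order agrees with the simple trend.
(C) F (period 2, group 17) vs Li (period 2, group 1): the stated order agrees with the simple trend.
(D) Se (period 4, group 16) vs Pb (period 6, group 14): the stated order agrees with the simple trend.
The exception is (A): the compact 2p subshell of O repels the added electron more than S's larger 3p does.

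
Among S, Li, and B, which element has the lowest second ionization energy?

S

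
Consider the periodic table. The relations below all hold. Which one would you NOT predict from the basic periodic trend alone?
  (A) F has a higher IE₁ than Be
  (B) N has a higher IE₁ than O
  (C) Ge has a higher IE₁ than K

(B)

The general trend: IE₁ increases across a period and decreases down a group.
(A) F (period 2, group 17) vs Be (period 2, group 2): the stated order agrees with the simple trend.
(B) N (period 2, group 15) vs O (period 2, group 16): the stated order contradicts the simple trend.
(C) Ge (period 4, group 14) vs K (period 4, group 1): the stated order agrees with the simple trend.
The exception is (B): pairing an electron in O's 2p⁴ costs repulsion energy, so O ionizes more easily than half-filled N (2p³).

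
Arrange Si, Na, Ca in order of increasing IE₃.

Si < Ca < Na

IE_3 is the cost of taking one more electron from the +2 cation: Si²⁺ still has 2 valence electrons; Na²⁺ is already 1 electron into the core; Ca²⁺ is the bare [Ar] core.
Pulling an electron out of a noble-gas core costs far more than removing a remaining valence electron, so Ca and Na sit at the high end of IE_3.
The numbers (kJ/mol): Si 3232, Na 6910, Ca 4912.
Overall IE_3 order: Si < Ca < Na.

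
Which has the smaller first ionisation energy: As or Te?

As is in period 4, group 15; Te is in period 5, group 16.
Removing the outermost electron gets harder across a period and easier down a group.
These sit on a diagonal, where the across-period and down-group effects partly cancel.
As > Te: the two effects oppose for this pair; the down-group effect wins (947 vs 869 kJ/mol).
For reference (kJ/mol): As 947, Te 869.
So Te has the smaller first ionisation energy (Te < As).

Te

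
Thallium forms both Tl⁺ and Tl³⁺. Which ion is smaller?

Both ions have Z = 81 protons, but Tl³⁺ has lost more electrons, so its remaining electrons feel a larger effective nuclear charge per electron and are pulled in more tightly.
Higher positive charge → smaller ion, so Tl⁺ > Tl³⁺.

Tl³⁺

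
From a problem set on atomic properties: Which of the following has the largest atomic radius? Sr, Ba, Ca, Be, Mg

Be is in period 2, group 2; Mg is in period 3, group 2; Ca is in period 4, group 2; Sr is in period 5, group 2; Ba is in period 6, group 2.
Radius decreases left→right (rising Z_eff, same n) and increases top→bottom (higher n).
All are in group 2, so atomic radius increases down the group.
The largest atomic radius among these belongs to Ba.

Ba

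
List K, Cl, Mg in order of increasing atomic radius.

Cl < Mg < K

Atomic radius shrinks across a period as nuclear charge pulls the same shell inward, and grows down a group as new shells are added.
Here both period and group differ, so the two effects have to be weighed against each other.
Mg > Cl: both are in period 3; the period trend gives Mg the larger value.
K > Mg: relative to Mg, both the across-period and down-group shifts push K's atomic radius up.
Approximate values (pm): Mg 139, Cl 99, K 196.
So from smallest to largest: Cl < Mg < K.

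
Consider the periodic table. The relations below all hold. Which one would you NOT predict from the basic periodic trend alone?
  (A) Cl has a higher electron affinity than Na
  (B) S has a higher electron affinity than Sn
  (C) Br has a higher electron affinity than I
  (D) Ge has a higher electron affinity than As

(D)

The general trend: electron affinity increases across a period and decreases down a group.
(A) Cl (period 3, group 17) vs Na (period 3, group 1): the stated order agrees with the simple trend.
(B) S (period 3, group 16) vs Sn (period 5, group 14): the stated order agrees with the simple trend.
(C) Br (period 4, group 17) vs I (period 5, group 17): the stated order agrees with the simple trend.
(D) Ge (period 4, group 14) vs As (period 4, group 15): the stated order contradicts the simple trend.
The exception is (D): adding an electron to As's half-filled 4p³ is unfavourable, so Ge (4p²) has the more exothermic EA.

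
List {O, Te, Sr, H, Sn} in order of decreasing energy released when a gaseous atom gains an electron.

Te > O > Sn > H > Sr

Adding an electron releases more energy for atoms nearer the top right (short of the noble gases).
These span different periods and groups, so the two trends combine.
H > Sr: period and group pull opposite ways; the down-group shift dominates (73 vs 5 kJ/mol).
Sn > H: period and group pull opposite ways; the across-period shift dominates (107 vs 73 kJ/mol).
O > Sn: both effects reinforce here, so O is clearly the higher of the two.
Te > O: this pair runs against the simple trend — see the exception note.
Note the exception: Te has a higher electron affinity than O, contrary to the simple trend — O's compact 2p subshell gives strong electron–electron repulsion on the added electron.
Approximate values (kJ/mol): H 73, O 141, Sr 5, Sn 107, Te 190.
So from highest to lowest: Te > O > Sn > H > Sr.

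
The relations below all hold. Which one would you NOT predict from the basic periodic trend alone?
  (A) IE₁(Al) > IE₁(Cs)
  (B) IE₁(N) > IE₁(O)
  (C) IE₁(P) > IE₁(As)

(B)

The general trend: IE₁ increases across a period and decreases down a group.
(A) Al (period 3, group 13) vs Cs (period 6, group 1): the stated order agrees with the simple trend.
(B) N (period 2, group 15) vs O (period 2, group 16): the stated order contradicts the simple trend.
(C) P (period 3, group 15) vs As (period 4, group 15): the stated order agrees with the simple trend.
The exception is (B): pairing an electron in O's 2p⁴ costs repulsion energy, so O ionizes more easily than half-filled N (2p³).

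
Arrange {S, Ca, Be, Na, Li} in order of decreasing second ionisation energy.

The second ionization energy removes an electron from the +1 ion. For each element: S⁺ still has 5 valence electrons; Ca⁺ still has 1 valence electron; Be⁺ still has 1 valence electron; Na⁺ is the bare [Ne] core; Li⁺ is the bare [He] core.
Breaking into a closed-shell core is much more expensive than removing a leftover valence electron — Na and Li have the largest IE_2 here.
Valence configurations: S⁺ [Ne]3s²3p³, Ca⁺ [Ar]4s¹, Be⁺ [He]2s¹.
Approximate IE_2 values (kJ/mol): S 2252, Ca 1145, Be 1757, Na 4562, Li 7298.
Putting it together, IE_2: Ca < Be < S < Na < Li.

Li > Na > S > Be > Ca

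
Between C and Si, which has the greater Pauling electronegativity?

C

Atoms toward the upper right of the periodic table pull bonding electrons most strongly.
All are in group 14, so electronegativity increases up the group.
So C has the greater Pauling electronegativity (C > Si).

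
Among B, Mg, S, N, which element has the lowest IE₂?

Consider each +1 ion: B⁺ still has 2 valence electrons; Mg⁺ still has 1 valence electron; S⁺ still has 5 valence electrons; N⁺ still has 4 valence electrons.
All are still removing valence electrons, so compare the +1 ions as you would atoms: IE_2 generally rises across a period (higher Z_eff) and falls down a group (larger shell), subject to the usual subshell exceptions.
Valence configurations: B⁺ [He]2s², Mg⁺ [Ne]3s¹, S⁺ [Ne]3s²3p³, N⁺ [He]2s²2p².
Approximate IE_2 values (kJ/mol): B 2427, Mg 1451, S 2252, N 2856.
Hence IE_2: Mg < S < B < N.

Mg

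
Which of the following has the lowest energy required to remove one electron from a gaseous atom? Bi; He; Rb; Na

Rb

He is in period 1, group 18; Na is in period 3, group 1; Rb is in period 5, group 1; Bi is in period 6, group 15.
Removing the outermost electron gets harder across a period and easier down a group.
These span different periods and groups, so the two trends combine.
Na > Rb: Na sits above Rb in group 1, so the down-group effect alone puts Na higher.
Bi > Na: period and group pull opposite ways; the across-period shift dominates (703 vs 496 kJ/mol).
He > Bi: relative to Bi, both the across-period and down-group shifts push He's first ionization energy up.
Tabulated first ionization energy (kJ/mol): He 2372, Na 496, Rb 403, Bi 703.
The lowest energy required to remove one electron from a gaseous atom among these belongs to Rb.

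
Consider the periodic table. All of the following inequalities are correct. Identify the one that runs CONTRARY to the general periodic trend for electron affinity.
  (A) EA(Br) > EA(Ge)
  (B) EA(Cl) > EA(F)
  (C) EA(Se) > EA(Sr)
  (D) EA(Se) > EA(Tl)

The general trend: electron affinity increases across a period and decreases down a group.
(A) Br (period 4, group 17) vs Ge (period 4, group 14): the stated order agrees with the simple trend.
(B) Cl (period 3, group 17) vs F (period 2, group 17): the stated order contradicts the simple trend.
(C) Se (period 4, group 16) vs Sr (period 5, group 2): the stated order agrees with the simple trend.
(D) Se (period 4, group 16) vs Tl (period 6, group 13): the stated order agrees with the simple trend.
The exception is (B): F's small 2p subshell makes the incoming electron feel strong e⁻–e⁻ repulsion, so Cl actually releases more energy on gaining an electron.

(B)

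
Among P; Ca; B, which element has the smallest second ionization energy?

IE_2 is the cost of taking one more electron from the +1 cation: P⁺ still has 4 valence electrons; Ca⁺ still has 1 valence electron; B⁺ still has 2 valence electrons.
All are still removing valence electrons, so compare the +1 ions as you would atoms: IE_2 generally rises across a period (higher Z_eff) and falls down a group (larger shell), subject to the usual subshell exceptions.
Valence configurations: P⁺ [Ne]3s²3p², Ca⁺ [Ar]4s¹, B⁺ [He]2s².
Approximate IE_2 values (kJ/mol): P 1907, Ca 1145, B 2427.
So the second ionization energies run Ca < P < B.

Ca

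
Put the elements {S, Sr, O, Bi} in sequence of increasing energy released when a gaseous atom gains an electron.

Sr < Bi < O < S

O is in period 2, group 16; S is in period 3, group 16; Sr is in period 5, group 2; Bi is in period 6, group 15.
Adding an electron releases more energy for atoms nearer the top right (short of the noble gases).
Neither a single period nor a single group — weigh both effects.
Bi > Sr: the two effects oppose for this pair; the across-period effect wins (91 vs 5 kJ/mol).
O > Bi: relative to Bi, both the across-period and down-group shifts push O's electron affinity up.
S > O: this pair runs against the simple trend — see the exception note.
Note the exception: S has a higher electron affinity than O, contrary to the simple trend — the compact 2p subshell of O repels the added electron more than S's larger 3p does.
Approximate values (kJ/mol): O 141, S 200, Sr 5, Bi 91.
So from lowest to highest: Sr < Bi < O < S.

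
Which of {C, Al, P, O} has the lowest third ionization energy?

The third ionization energy removes an electron from the +2 ion. For each element: C²⁺ still has 2 valence electrons; Al²⁺ still has 1 valence electron; P²⁺ still has 3 valence electrons; O²⁺ still has 4 valence electrons.
All are still removing valence electrons, so compare the +2 ions as you would atoms: IE_3 generally rises across a period (higher Z_eff) and falls down a group (larger shell), subject to the usual subshell exceptions.
Valence configurations: C²⁺ [He]2s², Al²⁺ [Ne]3s¹, P²⁺ [Ne]3s²3p¹, O²⁺ [He]2s²2p².
The numbers (kJ/mol): C 4620, Al 2745, P 2914, O 5300.
Hence IE_3: Al < P < C < O.

Al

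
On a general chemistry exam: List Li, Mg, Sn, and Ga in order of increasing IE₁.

Li is in period 2, group 1; Mg is in period 3, group 2; Ga is in period 4, group 13; Sn is in period 5, group 14.
First ionization energy rises across a period (greater Z_eff holds electrons more tightly) and falls down a group (valence electrons are farther from the nucleus).
A diagonal step moves right (one effect) and down (the opposite effect) at once.
Ga > Li: the two effects oppose for this pair; the across-period effect wins (579 vs 520 kJ/mol).
Sn > Ga: period and group pull opposite ways; the across-period shift dominates (709 vs 579 kJ/mol).
Mg > Sn: the two effects oppose for this pair; the down-group effect wins (738 vs 709 kJ/mol).
For reference (kJ/mol): Li 520, Mg 738, Ga 579, Sn 709.
So from lowest to highest: Li < Ga < Sn < Mg.

Li < Ga < Sn < Mg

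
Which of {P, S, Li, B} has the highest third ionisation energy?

Li

IE_3 is the cost of taking one more electron from the +2 cation: P²⁺ still has 3 valence electrons; S²⁺ still has 4 valence electrons; Li²⁺ is already 1 electron into the core; B²⁺ still has 1 valence electron.
Core electrons are held far more tightly than valence electrons, so Li tops the IE_3 order.
Valence configurations: P²⁺ [Ne]3s²3p¹, S²⁺ [Ne]3s²3p², B²⁺ [He]2s¹.
The numbers (kJ/mol): P 2914, S 3357, Li 11815, B 3660.
So the third ionization energies run P < S < B < Li.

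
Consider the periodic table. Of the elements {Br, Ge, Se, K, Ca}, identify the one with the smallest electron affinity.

Ca

Adding an electron releases more energy for atoms nearer the top right (short of the noble gases).
All lie in period 4; the across-period trend (electron affinity increases left to right) applies, with the exception below.
Note the exception: K has a higher electron affinity than Ca, contrary to the simple trend — adding an electron to Ca (ns²) has to open a new, higher-energy np subshell, which is unfavourable.
Tabulated electron affinity (kJ/mol): K 48, Ca 2, Ge 119, Se 195, Br 325.
The smallest electron affinity among these belongs to Ca.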